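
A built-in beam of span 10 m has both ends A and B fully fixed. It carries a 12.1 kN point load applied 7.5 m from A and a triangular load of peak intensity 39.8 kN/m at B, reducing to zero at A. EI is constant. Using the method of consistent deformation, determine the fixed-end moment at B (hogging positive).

M_B = 216 kN·m

Take the two fixed-end moments M_A, M_B as redundants; the released structure is the simple span AB.
End rotations of the released simple span under the applied load (×1/EI):
  at A: point load 12.1 at a = 7.5: Pab(L + b)/(6LEI) = 47.27/EI
  at B: point load 12.1 at a = 7.5: Pab(L + a)/(6LEI) = 66.17/EI
  at A: triangular load, peak 39.8: 7w₀L³/(360EI) = 773.9/EI
  at B: triangular load, peak 39.8: w₀L³/(45EI) = 884.4/EI
  θ_A0 = 821.2/EI,  θ_B0 = 950.6/EI
Flexibility coefficients: a unit moment at one end gives L/(3EI) there and L/(6EI) at the far end, so f₁₁ = f₂₂ = 3.333/EI and f₁₂ = f₂₁ = 1.667/EI.
Compatibility — zero rotation at each built-in end:
  3.333 M_A + 1.667 M_B = 821.2
  1.667 M_A + 3.333 M_B = 950.6
Solving the pair gives M_A = 138.3 kN·m and M_B = 216 kN·m (hogging).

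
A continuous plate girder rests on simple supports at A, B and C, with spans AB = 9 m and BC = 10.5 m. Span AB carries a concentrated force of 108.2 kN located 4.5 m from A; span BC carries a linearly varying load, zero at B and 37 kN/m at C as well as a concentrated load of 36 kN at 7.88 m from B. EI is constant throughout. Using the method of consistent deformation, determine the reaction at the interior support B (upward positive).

R_B = 176.6 kN

Insert a hinge at B; M_B is the redundant, and each span becomes simply supported.
End slopes at the hinge B, treating each span as simply supported:
  span AB: point load 108.2 at a = 4.5: Pab(L + a)/(6LEI) = 547.8/EI
  span BC: triangular load, peak 37: 7w₀L³/(360EI) = 832.8/EI
  span BC: point load 36 at a = 7.88: Pab(L + b)/(6LEI) = 154.8/EI
  relative rotation θ_0 = (547.8 + 987.6)/EI = 1535/EI
A unit hogging moment at B produces rotation L₁/(3EI) + L₂/(3EI) = 6.5/EI.
Compatibility: M_B·(L₁+L₂)/(3EI) = θ_0, giving M_B = 236.2 kN·m (hogging).
Span AB, ΣM about A with M_B applied at B: R_B^{AB}·9 = 486.9 + 236.2, so R_B^{AB} = 80.35 kN and R_A = 108.2 − 80.35 = 27.85 kN.
Span BC, ΣM about C: R_B^{BC}·10.5 = 774.2 + 236.2, so R_B^{BC} = 96.23 kN and R_C = 230.2 − 96.23 = 134 kN.
R_B = 80.35 + 96.23 = 176.6 kN.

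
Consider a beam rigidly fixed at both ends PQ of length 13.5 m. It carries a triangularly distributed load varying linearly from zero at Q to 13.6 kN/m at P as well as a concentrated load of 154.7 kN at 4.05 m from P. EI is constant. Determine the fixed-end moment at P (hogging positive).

M_P = 430.9 kN·m

Take the two fixed-end moments M_P, M_Q as redundants; the released structure is the simple span PQ.
Simple-span end rotations at P and Q under the given loads:
  at P: triangular load, peak 13.6: w₀L³/(45EI) = 743.6/EI
  at Q: triangular load, peak 13.6: 7w₀L³/(360EI) = 650.6/EI
  at P: point load 154.7 at a = 4.05: Pab(L + b)/(6LEI) = 1678/EI
  at Q: point load 154.7 at a = 4.05: Pab(L + a)/(6LEI) = 1283/EI
  θ_P0 = 2421/EI,  θ_Q0 = 1933/EI
Flexibility coefficients: a unit moment at one end gives L/(3EI) there and L/(6EI) at the far end, so f₁₁ = f₂₂ = 4.5/EI and f₁₂ = f₂₁ = 2.25/EI.
Compatibility — zero rotation at each built-in end:
  4.5 M_P + 2.25 M_Q = 2421
  2.25 M_P + 4.5 M_Q = 1933
Solving the pair gives M_P = 430.9 kN·m and M_Q = 214.2 kN·m (hogging).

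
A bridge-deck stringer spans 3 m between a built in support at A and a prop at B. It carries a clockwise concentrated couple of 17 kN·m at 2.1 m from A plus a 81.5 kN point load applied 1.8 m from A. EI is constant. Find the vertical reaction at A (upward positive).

R_A = 38.56 kN

Release the roller at B. Primary structure: cantilever fixed at A.
Downward deflection at the released point B due to the loads:
  clockwise couple 17 at a = 2.1: M₀a(2L − a)/(2EI) = 69.61/EI
  point load 81.5 at a = 1.8: Pa²(3L − a)/(6EI) = 316.9/EI
  δ_0 = 386.5/EI
Tip deflection under a unit load at B: L³/(3EI) = 9/EI.
The prop prevents deflection at B: R_B = δ_0/δ_{BB} = 386.5/9 = 42.94 kN.
Vertical equilibrium: R_A = ΣP − R_B = 81.5 − 42.94 = 38.56 kN.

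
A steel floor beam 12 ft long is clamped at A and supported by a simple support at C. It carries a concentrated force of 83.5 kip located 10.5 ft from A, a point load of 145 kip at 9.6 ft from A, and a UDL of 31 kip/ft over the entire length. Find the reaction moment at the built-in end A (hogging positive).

Choose R_C as the redundant. The primary structure is the cantilever fixed at A.
Free-end deflection of the primary structure under the applied loading (downward +):
  point load 83.5 at a = 10.5: Pa²(3L − a)/(6EI) = 39125/EI
  point load 145 at a = 9.6: Pa²(3L − a)/(6EI) = 58798/EI
  UDL 31: wL⁴/(8EI) = 80352/EI
  δ_0 = 178275/EI
Tip deflection under a unit load at C: L³/(3EI) = 576/EI.
Compatibility at C: δ_0 − R_C·δ_{CC} = 0, so R_C = 178275/576 = 309.5 kip.
Moment equilibrium about A: M_A = Σ(load moments about A) − R_C·L = 4501 − 309.5×12 = 786.7 kip·ft.

M_A = 786.7 kip·ft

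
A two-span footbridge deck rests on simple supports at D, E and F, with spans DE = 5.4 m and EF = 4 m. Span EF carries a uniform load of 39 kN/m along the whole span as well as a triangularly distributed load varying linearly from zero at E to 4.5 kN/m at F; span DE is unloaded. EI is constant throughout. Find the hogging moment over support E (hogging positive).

Release continuity at E by inserting a hinge; the redundant is the internal moment M_E. The primary structure is two simply-supported spans DE and EF.
End slopes at the hinge E, treating each span as simply supported:
  span EF: UDL 39: wL³/(24EI) = 104/EI
  span EF: triangular load, peak 4.5: 7w₀L³/(360EI) = 5.6/EI
  relative rotation θ_0 = (0 + 109.6)/EI = 109.6/EI
A unit hogging moment at E produces rotation L₁/(3EI) + L₂/(3EI) = 3.133/EI.
Compatibility: M_E·(L₁+L₂)/(3EI) = θ_0, giving M_E = 34.98 kN·m (hogging).

M_E = 34.98 kN·m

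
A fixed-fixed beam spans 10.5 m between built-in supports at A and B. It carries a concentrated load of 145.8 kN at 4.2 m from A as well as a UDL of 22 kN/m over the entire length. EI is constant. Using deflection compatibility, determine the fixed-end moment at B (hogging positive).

M_B = 349.1 kN·m

Take the two fixed-end moments M_A, M_B as redundants; the released structure is the simple span AB.
Simple-span end rotations at A and B under the given loads:
  at A: point load 145.8 at a = 4.2: Pab(L + b)/(6LEI) = 1029/EI
  at B: point load 145.8 at a = 4.2: Pab(L + a)/(6LEI) = 900.2/EI
  at A: UDL 22: wL³/(24EI) = 1061/EI
  at B: UDL 22: wL³/(24EI) = 1061/EI
  θ_A0 = 2090/EI,  θ_B0 = 1961/EI
Flexibility coefficients: a unit moment at one end gives L/(3EI) there and L/(6EI) at the far end, so f₁₁ = f₂₂ = 3.5/EI and f₁₂ = f₂₁ = 1.75/EI.
Compatibility — zero rotation at each built-in end:
  3.5 M_A + 1.75 M_B = 2090
  1.75 M_A + 3.5 M_B = 1961
Solving the pair gives M_A = 422.6 kN·m and M_B = 349.1 kN·m (hogging).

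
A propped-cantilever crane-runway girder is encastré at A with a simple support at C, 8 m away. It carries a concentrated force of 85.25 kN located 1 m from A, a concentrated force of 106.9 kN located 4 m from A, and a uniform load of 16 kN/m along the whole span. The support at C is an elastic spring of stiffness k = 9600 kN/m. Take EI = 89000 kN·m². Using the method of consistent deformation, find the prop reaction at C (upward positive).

Remove the prop at C; the released (primary) structure is a cantilever built in at A.
Deflection at C on the released cantilever, summing each load's contribution:
  point load 85.25 at a = 1: Pa²(3L − a)/(6EI) = 326.8/EI
  point load 106.9 at a = 4: Pa²(3L − a)/(6EI) = 5701/EI
  UDL 16: wL⁴/(8EI) = 8192/EI
  δ_0 = 14220/EI
Flexibility coefficient — unit upward force at C: δ_{CC} = L³/(3EI) = 170.7/EI.
With EI = 89000 kN·m²: δ_0 = 0.15978 m and δ_{CC} = 0.001918 m/kN.
Compatibility — the spring shortens by R_C/k under the reaction it provides: δ_0 − R_C·δ_{CC} = R_C/k. With 1/k = 0.000104 m/kN, R_C = δ_0 / (δ_{CC} + 1/k) = 0.15978 / (0.001918 + 0.000104) = 79.03 kN.

R_C = 79.03 kN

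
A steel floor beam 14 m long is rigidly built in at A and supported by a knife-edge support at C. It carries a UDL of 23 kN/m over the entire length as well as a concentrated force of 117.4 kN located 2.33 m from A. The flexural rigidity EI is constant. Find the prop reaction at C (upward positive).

Release the roller at C. Primary structure: cantilever fixed at A.
Downward deflection at the released point C due to the loads:
  UDL 23: wL⁴/(8EI) = 110446/EI
  point load 117.4 at a = 2.33: Pa²(3L − a)/(6EI) = 4214/EI
  δ_0 = 114660/EI
Tip deflection under a unit load at C: L³/(3EI) = 914.7/EI.
The prop prevents deflection at C: R_C = δ_0/δ_{CC} = 114660/914.7 = 125.4 kN.

R_C = 125.4 kN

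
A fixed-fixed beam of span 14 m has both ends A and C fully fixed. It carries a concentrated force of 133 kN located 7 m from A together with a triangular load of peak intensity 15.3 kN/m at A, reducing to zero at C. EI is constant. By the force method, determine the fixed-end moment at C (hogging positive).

Take the two fixed-end moments M_A, M_C as redundants; the released structure is the simple span AC.
On the primary (simply-supported) span, the end slopes from the loading are:
  at A: point load 133 at a = 7: Pab(L + b)/(6LEI) = 1629/EI
  at C: point load 133 at a = 7: Pab(L + a)/(6LEI) = 1629/EI
  at A: triangular load, peak 15.3: w₀L³/(45EI) = 933/EI
  at C: triangular load, peak 15.3: 7w₀L³/(360EI) = 816.3/EI
  θ_A0 = 2562/EI,  θ_C0 = 2446/EI
Flexibility coefficients: a unit moment at one end gives L/(3EI) there and L/(6EI) at the far end, so f₁₁ = f₂₂ = 4.667/EI and f₁₂ = f₂₁ = 2.333/EI.
Compatibility — zero rotation at each built-in end:
  4.667 M_A + 2.333 M_C = 2562
  2.333 M_A + 4.667 M_C = 2446
Solving the pair gives M_A = 382.7 kN·m and M_C = 332.7 kN·m (hogging).

M_C = 332.7 kN·m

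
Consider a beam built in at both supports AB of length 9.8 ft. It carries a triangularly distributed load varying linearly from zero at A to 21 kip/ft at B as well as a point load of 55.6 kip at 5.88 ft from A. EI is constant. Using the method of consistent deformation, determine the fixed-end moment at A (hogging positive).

M_A = 119.5 kip·ft

Release both end moments; the primary structure is a simply-supported span AB with redundants M_A and M_B.
On the primary (simply-supported) span, the end slopes from the loading are:
  at A: triangular load, peak 21: 7w₀L³/(360EI) = 384.3/EI
  at B: triangular load, peak 21: w₀L³/(45EI) = 439.2/EI
  at A: point load 55.6 at a = 5.88: Pab(L + b)/(6LEI) = 299/EI
  at B: point load 55.6 at a = 5.88: Pab(L + a)/(6LEI) = 341.7/EI
  θ_A0 = 683.4/EI,  θ_B0 = 781/EI
Flexibility coefficients: a unit moment at one end gives L/(3EI) there and L/(6EI) at the far end, so f₁₁ = f₂₂ = 3.267/EI and f₁₂ = f₂₁ = 1.633/EI.
Compatibility — zero rotation at each built-in end:
  3.267 M_A + 1.633 M_B = 683.4
  1.633 M_A + 3.267 M_B = 781
Solving the pair gives M_A = 119.5 kip·ft and M_B = 179.3 kip·ft (hogging).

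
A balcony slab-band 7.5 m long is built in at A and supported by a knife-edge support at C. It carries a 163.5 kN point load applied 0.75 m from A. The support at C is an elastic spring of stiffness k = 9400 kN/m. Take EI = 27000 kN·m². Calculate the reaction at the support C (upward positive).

R_C = 2.323 kN

Release the roller at C. Primary structure: cantilever fixed at A.
Primary-structure tip deflection at C by superposition:
  point load 163.5 at a = 0.75: Pa²(3L − a)/(6EI) = 333.4/EI
Flexibility coefficient — unit upward force at C: δ_{CC} = L³/(3EI) = 140.6/EI.
With EI = 27000 kN·m²: δ_0 = 0.012348 m and δ_{CC} = 0.005208 m/kN.
Compatibility — the spring shortens by R_C/k under the reaction it provides: δ_0 − R_C·δ_{CC} = R_C/k. With 1/k = 0.000106 m/kN, R_C = δ_0 / (δ_{CC} + 1/k) = 0.012348 / (0.005208 + 0.000106) = 2.323 kN.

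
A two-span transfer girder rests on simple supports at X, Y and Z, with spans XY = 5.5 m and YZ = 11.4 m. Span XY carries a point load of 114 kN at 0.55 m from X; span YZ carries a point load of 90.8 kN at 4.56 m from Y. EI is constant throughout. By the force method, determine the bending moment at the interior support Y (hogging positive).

Release continuity at Y by inserting a hinge; the redundant is the internal moment M_Y. The primary structure is two simply-supported spans XY and YZ.
End slopes at the hinge Y, treating each span as simply supported:
  span XY: point load 114 at a = 0.55: Pab(L + a)/(6LEI) = 56.9/EI
  span YZ: point load 90.8 at a = 4.56: Pab(L + b)/(6LEI) = 755.2/EI
  relative rotation θ_0 = (56.9 + 755.2)/EI = 812.1/EI
A unit hogging moment at Y produces rotation L₁/(3EI) + L₂/(3EI) = 5.633/EI.
Slope continuity at Y: θ_0 = M_Y·5.633/EI, so M_Y = 812.1/5.633 = 144.2 kN·m (hogging).

M_Y = 144.2 kN·m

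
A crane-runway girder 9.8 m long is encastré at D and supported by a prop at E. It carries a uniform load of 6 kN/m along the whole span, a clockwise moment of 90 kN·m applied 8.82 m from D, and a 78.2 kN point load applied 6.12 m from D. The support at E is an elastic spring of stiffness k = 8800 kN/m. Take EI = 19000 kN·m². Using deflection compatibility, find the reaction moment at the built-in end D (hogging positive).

M_D = 156.8 kN·m

Take the reaction at E as the redundant and release it; the primary structure is a cantilever fixed at D.
Free-end deflection of the primary structure under the applied loading (downward +):
  UDL 6: wL⁴/(8EI) = 6918/EI
  clockwise couple 90 at a = 8.82: M₀a(2L − a)/(2EI) = 4279/EI
  point load 78.2 at a = 6.12: Pa²(3L − a)/(6EI) = 11364/EI
  δ_0 = 22561/EI
Tip deflection under a unit load at E: L³/(3EI) = 313.7/EI.
With EI = 19000 kN·m²: δ_0 = 1.1874 m and δ_{EE} = 0.016512 m/kN.
Compatibility — the spring shortens by R_E/k under the reaction it provides: δ_0 − R_E·δ_{EE} = R_E/k. With 1/k = 0.000114 m/kN, R_E = δ_0 / (δ_{EE} + 1/k) = 1.1874 / (0.016512 + 0.000114) = 71.42 kN.
Moment equilibrium about D: M_D = Σ(load moments about D) − R_E·L = 856.7 − 71.42×9.8 = 156.8 kN·m.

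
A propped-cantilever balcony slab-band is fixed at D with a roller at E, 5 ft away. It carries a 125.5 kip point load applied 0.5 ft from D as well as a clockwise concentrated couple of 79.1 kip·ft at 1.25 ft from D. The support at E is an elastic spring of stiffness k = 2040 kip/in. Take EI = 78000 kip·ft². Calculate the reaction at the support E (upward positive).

Release the roller at E. Primary structure: cantilever fixed at D.
Deflection at E on the released cantilever, summing each load's contribution:
  point load 125.5 at a = 0.5: Pa²(3L − a)/(6EI) = 75.82/EI
  clockwise couple 79.1 at a = 1.25: M₀a(2L − a)/(2EI) = 432.6/EI
  δ_0 = 508.4/EI
Flexibility coefficient — unit upward force at E: δ_{EE} = L³/(3EI) = 41.67/EI.
With EI = 78000 kip·ft²: δ_0 = 0.006518 ft and δ_{EE} = 0.000534 ft/kip.
Compatibility — the spring shortens by R_E/k under the reaction it provides: δ_0 − R_E·δ_{EE} = R_E/k. With 1/k = 1/(2040×12) ft/kip = 0.000041 ft/kip, R_E = δ_0 / (δ_{EE} + 1/k) = 0.006518 / (0.000534 + 0.000041) = 11.33 kip.

R_E = 11.33 kip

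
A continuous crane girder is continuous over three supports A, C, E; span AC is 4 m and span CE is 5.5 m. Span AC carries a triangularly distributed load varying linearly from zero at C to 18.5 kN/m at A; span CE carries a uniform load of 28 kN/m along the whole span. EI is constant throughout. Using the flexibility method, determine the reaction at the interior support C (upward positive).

R_C = 118.9 kN

Take M_C as the redundant. Released structure: two simple spans AC and CE with a hinge at C.
End slopes at the hinge C, treating each span as simply supported:
  span AC: triangular load, peak 18.5: 7w₀L³/(360EI) = 23.02/EI
  span CE: UDL 28: wL³/(24EI) = 194.1/EI
  relative rotation θ_0 = (23.02 + 194.1)/EI = 217.1/EI
A unit hogging moment at C produces rotation L₁/(3EI) + L₂/(3EI) = 3.167/EI.
Compatibility: M_C·(L₁+L₂)/(3EI) = θ_0, giving M_C = 68.57 kN·m (hogging).
Span AC, ΣM about A with M_C applied at C: R_C^{AC}·4 = 49.33 + 68.57, so R_C^{AC} = 29.47 kN and R_A = 37 − 29.47 = 7.525 kN.
Span CE, ΣM about E: R_C^{CE}·5.5 = 423.5 + 68.57, so R_C^{CE} = 89.47 kN and R_E = 154 − 89.47 = 64.53 kN.
R_C = 29.47 + 89.47 = 118.9 kN.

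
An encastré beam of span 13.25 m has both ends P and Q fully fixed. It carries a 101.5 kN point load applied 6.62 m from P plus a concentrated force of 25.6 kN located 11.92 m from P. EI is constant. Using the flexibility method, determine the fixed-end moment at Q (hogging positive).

Take the two fixed-end moments M_P, M_Q as redundants; the released structure is the simple span PQ.
Simple-span end rotations at P and Q under the given loads:
  at P: point load 101.5 at a = 6.62: Pab(L + b)/(6LEI) = 1114/EI
  at Q: point load 101.5 at a = 6.62: Pab(L + a)/(6LEI) = 1113/EI
  at P: point load 25.6 at a = 11.92: Pab(L + b)/(6LEI) = 74.43/EI
  at Q: point load 25.6 at a = 11.92: Pab(L + a)/(6LEI) = 128.5/EI
  θ_P0 = 1188/EI,  θ_Q0 = 1242/EI
Flexibility coefficients: a unit moment at one end gives L/(3EI) there and L/(6EI) at the far end, so f₁₁ = f₂₂ = 4.417/EI and f₁₂ = f₂₁ = 2.208/EI.
Compatibility — zero rotation at each built-in end:
  4.417 M_P + 2.208 M_Q = 1188
  2.208 M_P + 4.417 M_Q = 1242
Solving the pair gives M_P = 171.3 kN·m and M_Q = 195.5 kN·m (hogging).

M_Q = 195.5 kN·m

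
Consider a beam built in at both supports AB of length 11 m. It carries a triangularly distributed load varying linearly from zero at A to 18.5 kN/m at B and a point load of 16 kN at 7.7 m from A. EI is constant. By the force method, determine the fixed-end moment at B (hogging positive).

Take the two fixed-end moments M_A, M_B as redundants; the released structure is the simple span AB.
End rotations of the released simple span under the applied load (×1/EI):
  at A: triangular load, peak 18.5: 7w₀L³/(360EI) = 478.8/EI
  at B: triangular load, peak 18.5: w₀L³/(45EI) = 547.2/EI
  at A: point load 16 at a = 7.7: Pab(L + b)/(6LEI) = 88.09/EI
  at B: point load 16 at a = 7.7: Pab(L + a)/(6LEI) = 115.2/EI
  θ_A0 = 566.9/EI,  θ_B0 = 662.4/EI
Flexibility coefficients: a unit moment at one end gives L/(3EI) there and L/(6EI) at the far end, so f₁₁ = f₂₂ = 3.667/EI and f₁₂ = f₂₁ = 1.833/EI.
Compatibility — zero rotation at each built-in end:
  3.667 M_A + 1.833 M_B = 566.9
  1.833 M_A + 3.667 M_B = 662.4
Solving the pair gives M_A = 85.7 kN·m and M_B = 137.8 kN·m (hogging).

M_B = 137.8 kN·m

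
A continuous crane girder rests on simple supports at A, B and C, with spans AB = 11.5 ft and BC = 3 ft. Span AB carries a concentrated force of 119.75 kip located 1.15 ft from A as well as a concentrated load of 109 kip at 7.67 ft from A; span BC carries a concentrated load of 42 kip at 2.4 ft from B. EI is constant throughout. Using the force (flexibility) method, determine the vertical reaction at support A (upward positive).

R_A = 123.2 kip

Release continuity at B by inserting a hinge; the redundant is the internal moment M_B. The primary structure is two simply-supported spans AB and BC.
Discontinuity in slope at B on the released structure — sum the simple-span end rotations:
  span AB: point load 119.75 at a = 1.15: Pab(L + a)/(6LEI) = 261.3/EI
  span AB: point load 109 at a = 7.67: Pab(L + a)/(6LEI) = 889.6/EI
  span BC: point load 42 at a = 2.4: Pab(L + b)/(6LEI) = 12.1/EI
  relative rotation θ_0 = (1151 + 12.1)/EI = 1163/EI
A unit hogging moment at B produces rotation L₁/(3EI) + L₂/(3EI) = 4.833/EI.
Slope continuity at B: θ_0 = M_B·4.833/EI, so M_B = 1163/4.833 = 240.6 kip·ft (hogging).
Span AB, ΣM about A with M_B applied at B: R_B^{AB}·11.5 = 973.7 + 240.6, so R_B^{AB} = 105.6 kip and R_A = 228.8 − 105.6 = 123.2 kip.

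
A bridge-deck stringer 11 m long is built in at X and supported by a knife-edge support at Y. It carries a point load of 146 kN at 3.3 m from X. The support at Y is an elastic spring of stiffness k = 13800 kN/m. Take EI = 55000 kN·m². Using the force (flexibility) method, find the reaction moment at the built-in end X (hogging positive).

M_X = 288.4 kN·m

Release the roller at Y. Primary structure: cantilever fixed at X.
Downward deflection at the released point Y due to the loads:
  point load 146 at a = 3.3: Pa²(3L − a)/(6EI) = 7870/EI
Tip deflection under a unit load at Y: L³/(3EI) = 443.7/EI.
With EI = 55000 kN·m²: δ_0 = 0.14309 m and δ_{YY} = 0.008067 m/kN.
Compatibility — the spring shortens by R_Y/k under the reaction it provides: δ_0 − R_Y·δ_{YY} = R_Y/k. With 1/k = 0.000072 m/kN, R_Y = δ_0 / (δ_{YY} + 1/k) = 0.14309 / (0.008067 + 0.000072) = 17.58 kN.
Moment equilibrium about X: M_X = Σ(load moments about X) − R_Y·L = 481.8 − 17.58×11 = 288.4 kN·m.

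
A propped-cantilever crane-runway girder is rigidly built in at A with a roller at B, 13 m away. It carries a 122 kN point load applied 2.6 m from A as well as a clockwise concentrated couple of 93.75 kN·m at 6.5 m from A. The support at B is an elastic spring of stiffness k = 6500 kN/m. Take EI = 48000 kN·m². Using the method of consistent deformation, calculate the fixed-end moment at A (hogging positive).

M_A = 218.6 kN·m

Choose R_B as the redundant. The primary structure is the cantilever fixed at A.
Primary-structure tip deflection at B by superposition:
  point load 122 at a = 2.6: Pa²(3L − a)/(6EI) = 5003/EI
  clockwise couple 93.75 at a = 6.5: M₀a(2L − a)/(2EI) = 5941/EI
  δ_0 = 10945/EI
Tip deflection under a unit load at B: L³/(3EI) = 732.3/EI.
With EI = 48000 kN·m²: δ_0 = 0.22801 m and δ_{BB} = 0.015257 m/kN.
Compatibility — the spring shortens by R_B/k under the reaction it provides: δ_0 − R_B·δ_{BB} = R_B/k. With 1/k = 0.000154 m/kN, R_B = δ_0 / (δ_{BB} + 1/k) = 0.22801 / (0.015257 + 0.000154) = 14.8 kN.
Moment equilibrium about A: M_A = Σ(load moments about A) − R_B·L = 410.9 − 14.8×13 = 218.6 kN·m.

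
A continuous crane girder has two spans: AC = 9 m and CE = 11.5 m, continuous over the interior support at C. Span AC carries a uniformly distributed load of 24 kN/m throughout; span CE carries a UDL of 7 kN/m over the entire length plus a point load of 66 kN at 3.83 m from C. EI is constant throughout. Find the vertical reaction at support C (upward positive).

R_C = 241.9 kN

Take M_C as the redundant. Released structure: two simple spans AC and CE with a hinge at C.
Rotations at C on the released spans (each span's end-slope, ×1/EI):
  span AC: UDL 24: wL³/(24EI) = 729/EI
  span CE: UDL 7: wL³/(24EI) = 443.6/EI
  span CE: point load 66 at a = 3.83: Pab(L + b)/(6LEI) = 538.7/EI
  relative rotation θ_0 = (729 + 982.2)/EI = 1711/EI
A unit hogging moment at C produces rotation L₁/(3EI) + L₂/(3EI) = 6.833/EI.
Slope continuity at C: θ_0 = M_C·6.833/EI, so M_C = 1711/6.833 = 250.4 kN·m (hogging).
Span AC, ΣM about A with M_C applied at C: R_C^{AC}·9 = 972 + 250.4, so R_C^{AC} = 135.8 kN and R_A = 216 − 135.8 = 80.17 kN.
Span CE, ΣM about E: R_C^{CE}·11.5 = 969.1 + 250.4, so R_C^{CE} = 106 kN and R_E = 146.5 − 106 = 40.45 kN.
R_C = 135.8 + 106 = 241.9 kN.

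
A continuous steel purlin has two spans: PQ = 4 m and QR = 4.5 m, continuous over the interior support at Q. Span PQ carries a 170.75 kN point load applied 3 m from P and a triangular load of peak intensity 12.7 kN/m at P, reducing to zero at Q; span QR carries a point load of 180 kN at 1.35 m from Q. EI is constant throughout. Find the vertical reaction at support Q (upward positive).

R_Q = 326.2 kN

Release continuity at Q by inserting a hinge; the redundant is the internal moment M_Q. The primary structure is two simply-supported spans PQ and QR.
End slopes at the hinge Q, treating each span as simply supported:
  span PQ: point load 170.75 at a = 3: Pab(L + a)/(6LEI) = 149.4/EI
  span PQ: triangular load, peak 12.7: 7w₀L³/(360EI) = 15.8/EI
  span QR: point load 180 at a = 1.35: Pab(L + b)/(6LEI) = 216.9/EI
  relative rotation θ_0 = (165.2 + 216.9)/EI = 382.1/EI
A unit hogging moment at Q produces rotation L₁/(3EI) + L₂/(3EI) = 2.833/EI.
Compatibility: M_Q·(L₁+L₂)/(3EI) = θ_0, giving M_Q = 134.9 kN·m (hogging).
Span PQ, ΣM about P with M_Q applied at Q: R_Q^{PQ}·4 = 546.1 + 134.9, so R_Q^{PQ} = 170.2 kN and R_P = 196.2 − 170.2 = 25.91 kN.
Span QR, ΣM about R: R_Q^{QR}·4.5 = 567 + 134.9, so R_Q^{QR} = 156 kN and R_R = 180 − 156 = 24.03 kN.
R_Q = 170.2 + 156 = 326.2 kN.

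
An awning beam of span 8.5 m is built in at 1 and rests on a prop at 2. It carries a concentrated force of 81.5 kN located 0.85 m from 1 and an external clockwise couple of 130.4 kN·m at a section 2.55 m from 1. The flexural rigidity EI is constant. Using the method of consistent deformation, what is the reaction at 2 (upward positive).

R_2 = 12.92 kN

Choose R_2 as the redundant. The primary structure is the cantilever fixed at 1.
Deflection at 2 on the released cantilever, summing each load's contribution:
  point load 81.5 at a = 0.85: Pa²(3L − a)/(6EI) = 241.9/EI
  clockwise couple 130.4 at a = 2.55: M₀a(2L − a)/(2EI) = 2402/EI
  δ_0 = 2644/EI
Tip deflection under a unit load at 2: L³/(3EI) = 204.7/EI.
Compatibility at 2: δ_0 − R_2·δ_{22} = 0, so R_2 = 2644/204.7 = 12.92 kN.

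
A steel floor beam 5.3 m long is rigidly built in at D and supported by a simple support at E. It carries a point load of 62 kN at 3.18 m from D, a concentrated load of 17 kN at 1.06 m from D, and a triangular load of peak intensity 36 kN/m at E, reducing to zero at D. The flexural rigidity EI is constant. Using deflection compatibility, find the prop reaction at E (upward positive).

R_E = 80.21 kN

Choose R_E as the redundant. The primary structure is the cantilever fixed at D.
Downward deflection at the released point E due to the loads:
  point load 62 at a = 3.18: Pa²(3L − a)/(6EI) = 1329/EI
  point load 17 at a = 1.06: Pa²(3L − a)/(6EI) = 47.24/EI
  triangular load, peak 36 at the free end: 11w₀L⁴/(120EI) = 2604/EI
  δ_0 = 3980/EI
Tip deflection under a unit load at E: L³/(3EI) = 49.63/EI.
The prop prevents deflection at E: R_E = δ_0/δ_{EE} = 3980/49.63 = 80.21 kN.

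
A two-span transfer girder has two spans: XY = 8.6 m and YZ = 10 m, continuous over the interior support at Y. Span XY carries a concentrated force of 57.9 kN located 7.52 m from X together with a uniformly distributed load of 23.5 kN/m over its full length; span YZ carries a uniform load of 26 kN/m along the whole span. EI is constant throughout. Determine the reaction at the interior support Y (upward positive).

Take M_Y as the redundant. Released structure: two simple spans XY and YZ with a hinge at Y.
Discontinuity in slope at Y on the released structure — sum the simple-span end rotations:
  span XY: point load 57.9 at a = 7.52: Pab(L + a)/(6LEI) = 146.9/EI
  span XY: UDL 23.5: wL³/(24EI) = 622.8/EI
  span YZ: UDL 26: wL³/(24EI) = 1083/EI
  relative rotation θ_0 = (769.7 + 1083)/EI = 1853/EI
A unit hogging moment at Y produces rotation L₁/(3EI) + L₂/(3EI) = 6.2/EI.
Compatibility: M_Y·(L₁+L₂)/(3EI) = θ_0, giving M_Y = 298.9 kN·m (hogging).
Span XY, ΣM about X with M_Y applied at Y: R_Y^{XY}·8.6 = 1304 + 298.9, so R_Y^{XY} = 186.4 kN and R_X = 260 − 186.4 = 73.57 kN.
Span YZ, ΣM about Z: R_Y^{YZ}·10 = 1300 + 298.9, so R_Y^{YZ} = 159.9 kN and R_Z = 260 − 159.9 = 100.1 kN.
R_Y = 186.4 + 159.9 = 346.3 kN.

R_Y = 346.3 kN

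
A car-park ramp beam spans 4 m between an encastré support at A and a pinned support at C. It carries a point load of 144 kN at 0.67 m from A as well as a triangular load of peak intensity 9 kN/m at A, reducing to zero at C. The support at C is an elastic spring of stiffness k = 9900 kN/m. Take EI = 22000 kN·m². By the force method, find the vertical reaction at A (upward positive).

Take the reaction at C as the redundant and release it; the primary structure is a cantilever fixed at A.
Primary-structure tip deflection at C by superposition:
  point load 144 at a = 0.67: Pa²(3L − a)/(6EI) = 122.1/EI
  triangular load, peak 9 at the fixed end: w₀L⁴/(30EI) = 76.8/EI
  δ_0 = 198.9/EI
Tip deflection under a unit load at C: L³/(3EI) = 21.33/EI.
With EI = 22000 kN·m²: δ_0 = 0.009039 m and δ_{CC} = 0.00097 m/kN.
Compatibility — the spring shortens by R_C/k under the reaction it provides: δ_0 − R_C·δ_{CC} = R_C/k. With 1/k = 0.000101 m/kN, R_C = δ_0 / (δ_{CC} + 1/k) = 0.009039 / (0.00097 + 0.000101) = 8.442 kN.
Vertical equilibrium: R_A = ΣP − R_C = 162 − 8.442 = 153.6 kN.

R_A = 153.6 kN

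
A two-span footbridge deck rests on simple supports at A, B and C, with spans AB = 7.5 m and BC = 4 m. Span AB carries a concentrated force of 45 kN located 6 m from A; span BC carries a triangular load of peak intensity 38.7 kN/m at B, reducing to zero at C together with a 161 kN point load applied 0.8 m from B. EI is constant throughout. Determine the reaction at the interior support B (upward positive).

Insert a hinge at B; M_B is the redundant, and each span becomes simply supported.
Rotations at B on the released spans (each span's end-slope, ×1/EI):
  span AB: point load 45 at a = 6: Pab(L + a)/(6LEI) = 121.5/EI
  span BC: triangular load, peak 38.7: w₀L³/(45EI) = 55.04/EI
  span BC: point load 161 at a = 0.8: Pab(L + b)/(6LEI) = 123.6/EI
  relative rotation θ_0 = (121.5 + 178.7)/EI = 300.2/EI
A unit hogging moment at B produces rotation L₁/(3EI) + L₂/(3EI) = 3.833/EI.
Slope continuity at B: θ_0 = M_B·3.833/EI, so M_B = 300.2/3.833 = 78.31 kN·m (hogging).
Span AB, ΣM about A with M_B applied at B: R_B^{AB}·7.5 = 270 + 78.31, so R_B^{AB} = 46.44 kN and R_A = 45 − 46.44 = -1.441 kN.
Span BC, ΣM about C: R_B^{BC}·4 = 721.6 + 78.31, so R_B^{BC} = 200 kN and R_C = 238.4 − 200 = 38.42 kN.
R_B = 46.44 + 200 = 246.4 kN.

R_B = 246.4 kN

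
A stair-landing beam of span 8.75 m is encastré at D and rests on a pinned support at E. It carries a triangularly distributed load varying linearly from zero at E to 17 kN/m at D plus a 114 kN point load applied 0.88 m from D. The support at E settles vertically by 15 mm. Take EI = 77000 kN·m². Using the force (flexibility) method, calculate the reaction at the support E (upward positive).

Take the reaction at E as the redundant and release it; the primary structure is a cantilever fixed at D.
Primary-structure tip deflection at E by superposition:
  triangular load, peak 17 at the fixed end: w₀L⁴/(30EI) = 3322/EI
  point load 114 at a = 0.88: Pa²(3L − a)/(6EI) = 373.3/EI
  δ_0 = 3695/EI
Tip deflection under a unit load at E: L³/(3EI) = 223.3/EI.
With EI = 77000 kN·m²: δ_0 = 0.047987 m and δ_{EE} = 0.0029 m/kN.
Compatibility — the beam at E must follow the support down by 0.015 m: δ_0 − R_E·δ_{EE} = 0.015, so R_E = (0.047987 − 0.015)/0.0029 = 11.37 kN.

R_E = 11.37 kN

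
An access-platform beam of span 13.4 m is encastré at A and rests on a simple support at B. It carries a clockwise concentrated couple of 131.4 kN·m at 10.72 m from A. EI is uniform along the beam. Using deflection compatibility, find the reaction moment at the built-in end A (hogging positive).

M_A = -57.82 kN·m

Choose R_B as the redundant. The primary structure is the cantilever fixed at A.
Deflection at B on the released cantilever, summing each load's contribution:
  clockwise couple 131.4 at a = 10.72: M₀a(2L − a)/(2EI) = 11325/EI
Tip deflection under a unit load at B: L³/(3EI) = 802/EI.
Compatibility at B: δ_0 − R_B·δ_{BB} = 0, so R_B = 11325/802 = 14.12 kN.
Moment equilibrium about A: M_A = Σ(load moments about A) − R_B·L = 131.4 − 14.12×13.4 = -57.82 kN·m.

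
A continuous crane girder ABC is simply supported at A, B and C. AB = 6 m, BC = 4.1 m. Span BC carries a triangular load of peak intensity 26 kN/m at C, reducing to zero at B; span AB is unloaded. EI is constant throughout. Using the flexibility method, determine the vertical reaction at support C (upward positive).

Insert a hinge at B; M_B is the redundant, and each span becomes simply supported.
Discontinuity in slope at B on the released structure — sum the simple-span end rotations:
  span BC: triangular load, peak 26: 7w₀L³/(360EI) = 34.84/EI
  relative rotation θ_0 = (0 + 34.84)/EI = 34.84/EI
A unit hogging moment at B produces rotation L₁/(3EI) + L₂/(3EI) = 3.367/EI.
Slope continuity at B: θ_0 = M_B·3.367/EI, so M_B = 34.84/3.367 = 10.35 kN·m (hogging).
Span BC, ΣM about C: R_B^{BC}·4.1 = 72.84 + 10.35, so R_B^{BC} = 20.29 kN and R_C = 53.3 − 20.29 = 33.01 kN.

R_C = 33.01 kN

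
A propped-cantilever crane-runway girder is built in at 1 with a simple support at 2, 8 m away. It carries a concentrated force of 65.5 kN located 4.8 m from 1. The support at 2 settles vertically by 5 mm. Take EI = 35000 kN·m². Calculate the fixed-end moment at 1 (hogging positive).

Release the roller at 2. Primary structure: cantilever fixed at 1.
Deflection at 2 on the released cantilever, summing each load's contribution:
  point load 65.5 at a = 4.8: Pa²(3L − a)/(6EI) = 4829/EI
Tip deflection under a unit load at 2: L³/(3EI) = 170.7/EI.
With EI = 35000 kN·m²: δ_0 = 0.13798 m and δ_{22} = 0.004876 m/kN.
Compatibility — the beam at 2 must follow the support down by 0.005 m: δ_0 − R_2·δ_{22} = 0.005, so R_2 = (0.13798 − 0.005)/0.004876 = 27.27 kN.
Moment equilibrium about 1: M_1 = Σ(load moments about 1) − R_2·L = 314.4 − 27.27×8 = 96.24 kN·m.

M_1 = 96.24 kN·m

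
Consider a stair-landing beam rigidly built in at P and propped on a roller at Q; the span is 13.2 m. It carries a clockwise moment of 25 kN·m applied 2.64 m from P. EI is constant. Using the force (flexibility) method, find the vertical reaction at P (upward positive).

R_P = -1.023 kN

Take the reaction at Q as the redundant and release it; the primary structure is a cantilever fixed at P.
Deflection at Q on the released cantilever, summing each load's contribution:
  clockwise couple 25 at a = 2.64: M₀a(2L − a)/(2EI) = 784.1/EI
Flexibility coefficient — unit upward force at Q: δ_{QQ} = L³/(3EI) = 766.7/EI.
Compatibility at Q: δ_0 − R_Q·δ_{QQ} = 0, so R_Q = 784.1/766.7 = 1.023 kN.
Vertical equilibrium: R_P = ΣP − R_Q = 0 − 1.023 = -1.023 kN.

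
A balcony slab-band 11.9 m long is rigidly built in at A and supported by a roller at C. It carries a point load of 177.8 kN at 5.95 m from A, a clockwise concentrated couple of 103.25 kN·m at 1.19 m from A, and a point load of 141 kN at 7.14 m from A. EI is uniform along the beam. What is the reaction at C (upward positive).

R_C = 118.9 kN

Choose R_C as the redundant. The primary structure is the cantilever fixed at A.
Deflection at C on the released cantilever, summing each load's contribution:
  point load 177.8 at a = 5.95: Pa²(3L − a)/(6EI) = 31211/EI
  clockwise couple 103.25 at a = 1.19: M₀a(2L − a)/(2EI) = 1389/EI
  point load 141 at a = 7.14: Pa²(3L − a)/(6EI) = 34215/EI
  δ_0 = 66815/EI
Flexibility coefficient — unit upward force at C: δ_{CC} = L³/(3EI) = 561.7/EI.
Compatibility at C: δ_0 − R_C·δ_{CC} = 0, so R_C = 66815/561.7 = 118.9 kN.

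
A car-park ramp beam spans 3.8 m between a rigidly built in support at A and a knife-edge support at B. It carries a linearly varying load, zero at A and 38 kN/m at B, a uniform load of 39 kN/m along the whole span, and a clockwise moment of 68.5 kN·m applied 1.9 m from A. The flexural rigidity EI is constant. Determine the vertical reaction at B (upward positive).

Take the reaction at B as the redundant and release it; the primary structure is a cantilever fixed at A.
Primary-structure tip deflection at B by superposition:
  triangular load, peak 38 at the free end: 11w₀L⁴/(120EI) = 726.3/EI
  UDL 39: wL⁴/(8EI) = 1017/EI
  clockwise couple 68.5 at a = 1.9: M₀a(2L − a)/(2EI) = 370.9/EI
  δ_0 = 2114/EI
Flexibility coefficient — unit upward force at B: δ_{BB} = L³/(3EI) = 18.29/EI.
Compatibility at B: δ_0 − R_B·δ_{BB} = 0, so R_B = 2114/18.29 = 115.6 kN.

R_B = 115.6 kN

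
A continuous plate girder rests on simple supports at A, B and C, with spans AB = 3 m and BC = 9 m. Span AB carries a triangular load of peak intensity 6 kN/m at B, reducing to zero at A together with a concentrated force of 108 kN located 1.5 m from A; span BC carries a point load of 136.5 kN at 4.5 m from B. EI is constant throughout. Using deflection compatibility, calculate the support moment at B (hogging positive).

M_B = 188.8 kN·m

Release continuity at B by inserting a hinge; the redundant is the internal moment M_B. The primary structure is two simply-supported spans AB and BC.
Discontinuity in slope at B on the released structure — sum the simple-span end rotations:
  span AB: triangular load, peak 6: w₀L³/(45EI) = 3.6/EI
  span AB: point load 108 at a = 1.5: Pab(L + a)/(6LEI) = 60.75/EI
  span BC: point load 136.5 at a = 4.5: Pab(L + b)/(6LEI) = 691/EI
  relative rotation θ_0 = (64.35 + 691)/EI = 755.4/EI
A unit hogging moment at B produces rotation L₁/(3EI) + L₂/(3EI) = 4/EI.
Compatibility: M_B·(L₁+L₂)/(3EI) = θ_0, giving M_B = 188.8 kN·m (hogging).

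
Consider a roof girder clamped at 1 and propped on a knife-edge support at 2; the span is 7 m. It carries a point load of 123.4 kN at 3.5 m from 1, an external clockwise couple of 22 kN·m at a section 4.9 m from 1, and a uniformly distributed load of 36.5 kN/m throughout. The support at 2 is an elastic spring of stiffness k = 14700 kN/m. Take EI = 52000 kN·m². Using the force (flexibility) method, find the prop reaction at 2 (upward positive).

Choose R_2 as the redundant. The primary structure is the cantilever fixed at 1.
Downward deflection at the released point 2 due to the loads:
  point load 123.4 at a = 3.5: Pa²(3L − a)/(6EI) = 4409/EI
  clockwise couple 22 at a = 4.9: M₀a(2L − a)/(2EI) = 490.5/EI
  UDL 36.5: wL⁴/(8EI) = 10955/EI
  δ_0 = 15854/EI
Flexibility coefficient — unit upward force at 2: δ_{22} = L³/(3EI) = 114.3/EI.
With EI = 52000 kN·m²: δ_0 = 0.30489 m and δ_{22} = 0.002199 m/kN.
Compatibility — the spring shortens by R_2/k under the reaction it provides: δ_0 − R_2·δ_{22} = R_2/k. With 1/k = 0.000068 m/kN, R_2 = δ_0 / (δ_{22} + 1/k) = 0.30489 / (0.002199 + 0.000068) = 134.5 kN.

R_2 = 134.5 kN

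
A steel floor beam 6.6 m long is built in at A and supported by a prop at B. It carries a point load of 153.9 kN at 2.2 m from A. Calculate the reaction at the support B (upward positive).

R_B = 22.8 kN

Choose R_B as the redundant. The primary structure is the cantilever fixed at A.
Downward deflection at the released point B due to the loads:
  point load 153.9 at a = 2.2: Pa²(3L − a)/(6EI) = 2185/EI
Flexibility coefficient — unit upward force at B: δ_{BB} = L³/(3EI) = 95.83/EI.
The prop prevents deflection at B: R_B = δ_0/δ_{BB} = 2185/95.83 = 22.8 kN.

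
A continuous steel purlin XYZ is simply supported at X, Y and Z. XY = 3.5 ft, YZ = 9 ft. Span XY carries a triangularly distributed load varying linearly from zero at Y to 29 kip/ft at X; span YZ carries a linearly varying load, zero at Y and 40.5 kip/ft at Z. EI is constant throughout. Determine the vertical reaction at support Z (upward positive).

Take M_Y as the redundant. Released structure: two simple spans XY and YZ with a hinge at Y.
Discontinuity in slope at Y on the released structure — sum the simple-span end rotations:
  span XY: triangular load, peak 29: 7w₀L³/(360EI) = 24.18/EI
  span YZ: triangular load, peak 40.5: 7w₀L³/(360EI) = 574.1/EI
  relative rotation θ_0 = (24.18 + 574.1)/EI = 598.3/EI
A unit hogging moment at Y produces rotation L₁/(3EI) + L₂/(3EI) = 4.167/EI.
Slope continuity at Y: θ_0 = M_Y·4.167/EI, so M_Y = 598.3/4.167 = 143.6 kip·ft (hogging).
Span YZ, ΣM about Z: R_Y^{YZ}·9 = 546.8 + 143.6, so R_Y^{YZ} = 76.7 kip and R_Z = 182.2 − 76.7 = 105.5 kip.

R_Z = 105.5 kip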